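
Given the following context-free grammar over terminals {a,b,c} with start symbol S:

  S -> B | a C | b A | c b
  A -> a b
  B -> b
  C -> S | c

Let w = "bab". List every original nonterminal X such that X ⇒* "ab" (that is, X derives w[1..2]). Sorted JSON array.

CNF form of G:
  S -> T0 C | T1 A | T2 T1 | b
  A -> T0 T1
  B -> b
  C -> T0 C | T1 A | T2 T1 | b | c
  T0 -> a
  T1 -> b
  T2 -> c

Fill CYK table bottom-up (cells [i..j] with 1 ≤ i ≤ j ≤ 2 only):
  T[1,1] 'a' = {T0}  orig:{}
  T[2,2] 'b' = {B,C,S,T1}  orig:{B,C,S}
  T[1,2] 'ab' = {A,C,S}

Original NTs in T[1,2] deriving "ab": ["A", "C", "S"]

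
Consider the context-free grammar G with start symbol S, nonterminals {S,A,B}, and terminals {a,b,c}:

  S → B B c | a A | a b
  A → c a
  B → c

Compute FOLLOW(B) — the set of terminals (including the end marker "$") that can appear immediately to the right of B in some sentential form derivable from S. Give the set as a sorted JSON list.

FIRST sets, iterate to fixpoint:
round 1:
  A via A→c a: +{c}
  B via B→c: +{c}
  S via S→B B c: +{c}
  S via S→a A: +{a}
  FIRST(S)={a,c}  FIRST(A)={c}  FIRST(B)={c}
round 2: (no change)
  FIRST(S)={a,c}  FIRST(A)={c}  FIRST(B)={c}

Compute FOLLOW by fixpoint:
FOLLOW(S) := {$}
round 1:
  S→B B c: FOLLOW(B) ⊇ FIRST(B) = {c}; new: +{c}
  S→a A: FOLLOW(A) ⊇ FOLLOW(S) ⊇ {$}; new: +{$}
  FOLLOW[S]={$}  FOLLOW[A]={$}  FOLLOW[B]={c}
round 2: (no change)
  FOLLOW[S]={$}  FOLLOW[A]={$}  FOLLOW[B]={c}

FOLLOW(B) = ["c"]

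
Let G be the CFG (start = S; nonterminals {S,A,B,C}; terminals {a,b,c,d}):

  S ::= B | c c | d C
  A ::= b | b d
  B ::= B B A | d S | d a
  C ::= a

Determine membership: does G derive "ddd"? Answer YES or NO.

CNF form of G:
  S -> B X5 | T1 C | T1 S | T1 T2 | T3 T3
  A -> T0 T1 | b
  B -> B X4 | T1 S | T1 T2
  C -> a
  T0 -> b
  T1 -> d
  T2 -> a
  T3 -> c
  X4 -> B A
  X5 -> B A

CYK fill:
  cell(0,0) d: {T1}  orig:{}
  cell(1,1) d: {T1}  orig:{}
  cell(2,2) d: {T1}  orig:{}
  cell(0,1) dd: ∅
  cell(1,2) dd: ∅
  cell(0,2) ddd: ∅

S ∉ T[0,2] ⇒ NO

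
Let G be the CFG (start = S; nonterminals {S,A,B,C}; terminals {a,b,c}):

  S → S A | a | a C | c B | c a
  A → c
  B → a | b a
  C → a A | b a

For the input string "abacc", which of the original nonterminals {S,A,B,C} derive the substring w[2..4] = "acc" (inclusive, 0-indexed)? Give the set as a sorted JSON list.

CNF form of G:
  S -> S A | T1 C | T2 B | T2 T1 | a
  A -> c
  B -> T0 T1 | a
  C -> T0 T1 | T1 A
  T0 -> b
  T1 -> a
  T2 -> c

Fill CYK table bottom-up — only the sub-triangle for w[2..4]:
  [2..2]={B,S,T1}  "a"  orig:{B,S}
  [3..3]={A,T2}  "c"  orig:{A}
  [4..4]={A,T2}  "c"  orig:{A}
  [2..3]={C,S}  "ac"
  [3..4]=∅  "cc"
  [2..4]={S}  "acc"

Original NTs in T[2,4] deriving "acc": ["S"]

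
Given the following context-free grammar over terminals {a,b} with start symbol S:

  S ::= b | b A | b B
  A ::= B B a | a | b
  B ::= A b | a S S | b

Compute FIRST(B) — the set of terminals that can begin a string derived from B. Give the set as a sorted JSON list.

FIRST sets, iterate to fixpoint:
pass 1:
  A via A→a: +{a}
  A via A→b: +{b}
  B via B→A b: +{a,b}
  S via S→b: +{b}
  FIRST[S]={b}  FIRST[A]={a,b}  FIRST[B]={a,b}
pass 2: — fixpoint
  FIRST[S]={b}  FIRST[A]={a,b}  FIRST[B]={a,b}

FIRST(B) = ["a", "b"]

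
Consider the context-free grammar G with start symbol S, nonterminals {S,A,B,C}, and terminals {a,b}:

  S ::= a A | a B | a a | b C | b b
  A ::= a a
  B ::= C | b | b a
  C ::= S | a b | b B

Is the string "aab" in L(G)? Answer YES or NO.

Convert to CNF:
  S -> T0 A | T0 B | T0 T0 | T1 C | T1 T1
  A -> T0 T0
  B -> T0 A | T0 B | T0 T0 | T0 T1 | T1 B | T1 C | T1 T0 | T1 T1 | b
  C -> T0 A | T0 B | T0 T0 | T0 T1 | T1 B | T1 C | T1 T1
  T0 -> a
  T1 -> b

Fill CYK table bottom-up:
  [0..0]={T0}  "a"  orig:{}
  [1..1]={T0}  "a"  orig:{}
  [2..2]={B,T1}  "b"  orig:{B}
  [0..1]={A,B,C,S}  "aa"
  [1..2]={B,C,S}  "ab"
  [0..2]={B,C,S}  "aab"

S ∈ T[0,2] ⇒ YES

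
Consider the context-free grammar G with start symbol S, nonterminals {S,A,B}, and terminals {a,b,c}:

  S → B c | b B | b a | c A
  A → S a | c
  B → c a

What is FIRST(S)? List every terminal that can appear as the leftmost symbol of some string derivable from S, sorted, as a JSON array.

Compute FIRST by fixpoint:
pass 1:
  A via A→c: +{c}
  B via B→c a: +{c}
  S via S→B c: +{c}
  S via S→b B: +{b}
  S: {b,c}  A: {c}  B: {c}
pass 2:
  A via A→S a: +{b}
  S: {b,c}  A: {b,c}  B: {c}
pass 3: done
  S: {b,c}  A: {b,c}  B: {c}

FIRST(S) = ["b", "c"]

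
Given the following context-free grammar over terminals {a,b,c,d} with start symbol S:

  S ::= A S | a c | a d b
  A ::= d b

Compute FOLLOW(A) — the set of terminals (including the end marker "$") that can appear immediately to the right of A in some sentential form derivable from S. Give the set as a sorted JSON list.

FIRST sets, iterate to fixpoint:
round 1:
  A via A→d b: +{d}
  S via S→A S: +{d}
  S via S→a c: +{a}
  FIRST(S)={a,d}  FIRST(A)={d}
round 2: — fixpoint
  FIRST(S)={a,d}  FIRST(A)={d}

FOLLOW iteration:
initialize: $ ∈ FOLLOW(S)
[1]
  S→A S: FOLLOW(A) ⊇ FIRST(S) = {a,d}; new: +{a,d}
  S: {$}  A: {a,d}
[2] done
  S: {$}  A: {a,d}

FOLLOW(A) = ["a", "d"]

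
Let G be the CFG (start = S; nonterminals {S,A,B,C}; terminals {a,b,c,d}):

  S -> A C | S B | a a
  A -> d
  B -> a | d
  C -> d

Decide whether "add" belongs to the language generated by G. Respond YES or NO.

Convert to CNF:
  S -> A C | S B | T0 T0
  A -> d
  B -> a | d
  C -> d
  T0 -> a

Fill CYK table bottom-up:
  cell(0,0) a: {B,T0}  orig:{B}
  cell(1,1) d: {A,B,C}
  cell(2,2) d: {A,B,C}
  cell(0,1) ad: ∅
  cell(1,2) dd: {S}
  cell(0,2) add: ∅

S ∉ T[0,2] ⇒ NO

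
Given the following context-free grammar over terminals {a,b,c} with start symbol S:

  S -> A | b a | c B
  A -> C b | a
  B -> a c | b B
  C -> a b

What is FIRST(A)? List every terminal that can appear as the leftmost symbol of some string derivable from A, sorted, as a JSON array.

Compute FIRST by fixpoint:
[1]
  A via A→a: +{a}
  B via B→a c: +{a}
  B via B→b B: +{b}
  C via C→a b: +{a}
  S via S→A: +{a}
  S via S→b a: +{b}
  S via S→c B: +{c}
  FIRST[S]={a,b,c}  FIRST[A]={a}  FIRST[B]={a,b}  FIRST[C]={a}
[2] (stable)
  FIRST[S]={a,b,c}  FIRST[A]={a}  FIRST[B]={a,b}  FIRST[C]={a}

FIRST(A) = ["a"]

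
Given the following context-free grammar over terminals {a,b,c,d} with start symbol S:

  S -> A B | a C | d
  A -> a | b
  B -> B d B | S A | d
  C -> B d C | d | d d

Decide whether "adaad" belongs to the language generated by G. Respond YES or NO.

CNF form of G:
  S -> A B | T1 C | d
  A -> a | b
  B -> B X2 | S A | d
  C -> B X3 | T0 T0 | d
  T0 -> d
  T1 -> a
  X2 -> T0 B
  X3 -> T0 C

CYK table (by increasing span):
  T[0,0] 'a' = {A,T1}  orig:{A}
  T[1,1] 'd' = {B,C,S,T0}  orig:{B,C,S}
  T[2,2] 'a' = {A,T1}  orig:{A}
  T[3,3] 'a' = {A,T1}  orig:{A}
  T[4,4] 'd' = {B,C,S,T0}  orig:{B,C,S}
  T[0,1] 'ad' = {S}
  T[1,2] 'da' = {B}
  T[2,3] 'aa' = ∅
  T[3,4] 'ad' = {S}
  T[0,2] 'ada' = {B,S}
  T[1,3] 'daa' = ∅
  T[2,4] 'aad' = ∅
  T[0,3] 'adaa' = {B}
  T[1,4] 'daad' = ∅
  T[0,4] 'adaad' = ∅

S ∉ T[0,4] ⇒ NO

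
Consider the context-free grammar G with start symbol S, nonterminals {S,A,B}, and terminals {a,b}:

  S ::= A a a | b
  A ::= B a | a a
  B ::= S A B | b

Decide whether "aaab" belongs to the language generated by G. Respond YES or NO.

CNF form of G:
  S -> A X2 | b
  A -> B T0 | T0 T0
  B -> S X1 | b
  T0 -> a
  X1 -> A B
  X2 -> T0 T0

CYK fill:
  T[0,0] 'a' = {T0}  orig:{}
  T[1,1] 'a' = {T0}  orig:{}
  T[2,2] 'a' = {T0}  orig:{}
  T[3,3] 'b' = {B,S}
  T[0,1] 'aa' = {A,X2}  orig:{A}
  T[1,2] 'aa' = {A,X2}  orig:{A}
  T[2,3] 'ab' = ∅
  T[0,2] 'aaa' = ∅
  T[1,3] 'aab' = {X1}  orig:{}
  T[0,3] 'aaab' = ∅

S ∉ T[0,3] ⇒ NO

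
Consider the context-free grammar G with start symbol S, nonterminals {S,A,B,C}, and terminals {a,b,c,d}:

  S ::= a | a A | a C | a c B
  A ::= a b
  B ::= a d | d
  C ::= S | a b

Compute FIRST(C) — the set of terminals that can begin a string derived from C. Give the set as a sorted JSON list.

FIRST sets, iterate to fixpoint:
pass 1:
  A via A→a b: +{a}
  B via B→a d: +{a}
  B via B→d: +{d}
  C via C→a b: +{a}
  S via S→a: +{a}
  S: {a}  A: {a}  B: {a,d}  C: {a}
pass 2: done
  S: {a}  A: {a}  B: {a,d}  C: {a}

FIRST(C) = ["a"]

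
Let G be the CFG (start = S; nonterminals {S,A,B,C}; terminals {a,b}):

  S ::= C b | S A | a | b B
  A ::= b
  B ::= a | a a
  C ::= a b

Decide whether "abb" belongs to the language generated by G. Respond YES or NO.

Convert to CNF:
  S -> C T1 | S A | T1 B | a
  A -> b
  B -> T0 T0 | a
  C -> T0 T1
  T0 -> a
  T1 -> b

CYK fill:
  T[0,0] 'a' = {B,S,T0}  orig:{B,S}
  T[1,1] 'b' = {A,T1}  orig:{A}
  T[2,2] 'b' = {A,T1}  orig:{A}
  T[0,1] 'ab' = {C,S}
  T[1,2] 'bb' = ∅
  T[0,2] 'abb' = {S}

S ∈ T[0,2] ⇒ YES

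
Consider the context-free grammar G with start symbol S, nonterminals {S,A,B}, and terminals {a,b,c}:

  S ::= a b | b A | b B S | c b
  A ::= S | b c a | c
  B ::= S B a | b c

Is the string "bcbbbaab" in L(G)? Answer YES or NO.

Convert to CNF:
  S -> T0 T1 | T1 A | T1 X6 | T2 T1
  A -> T0 T1 | T1 A | T1 X3 | T1 X4 | T2 T1 | c
  B -> S X5 | T1 T2
  T0 -> a
  T1 -> b
  T2 -> c
  X3 -> B S
  X4 -> T2 T0
  X5 -> B T0
  X6 -> B S

CYK fill:
  cell(0,0) b: {T1}  orig:{}
  cell(1,1) c: {A,T2}  orig:{A}
  cell(2,2) b: {T1}  orig:{}
  cell(3,3) b: {T1}  orig:{}
  cell(4,4) b: {T1}  orig:{}
  cell(5,5) a: {T0}  orig:{}
  cell(6,6) a: {T0}  orig:{}
  cell(7,7) b: {T1}  orig:{}
  cell(0,1) bc: {A,B,S}
  cell(1,2) cb: {A,S}
  cell(2,3) bb: ∅
  cell(3,4) bb: ∅
  cell(4,5) ba: ∅
  cell(5,6) aa: ∅
  cell(6,7) ab: {A,S}
  cell(0,2) bcb: {A,S}
  cell(1,3) cbb: ∅
  cell(2,4) bbb: ∅
  cell(3,5) bba: ∅
  cell(4,6) baa: ∅
  cell(5,7) aab: ∅
  cell(0,3) bcbb: ∅
  cell(1,4) cbbb: ∅
  cell(2,5) bbba: ∅
  cell(3,6) bbaa: ∅
  cell(4,7) baab: ∅
  cell(0,4) bcbbb: ∅
  cell(1,5) cbbba: ∅
  cell(2,6) bbbaa: ∅
  cell(3,7) bbaab: ∅
  cell(0,5) bcbbba: ∅
  cell(1,6) cbbbaa: ∅
  cell(2,7) bbbaab: ∅
  cell(0,6) bcbbbaa: ∅
  cell(1,7) cbbbaab: ∅
  cell(0,7) bcbbbaab: ∅

S ∉ T[0,7] ⇒ NO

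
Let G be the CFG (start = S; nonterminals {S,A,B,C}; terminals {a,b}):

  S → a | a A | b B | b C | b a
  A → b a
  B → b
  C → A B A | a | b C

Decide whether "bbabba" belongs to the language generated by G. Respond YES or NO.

Convert to CNF:
  S -> T0 B | T0 C | T0 T1 | T1 A | a
  A -> T0 T1
  B -> b
  C -> A X2 | T0 C | a
  T0 -> b
  T1 -> a
  X2 -> B A

Fill CYK table bottom-up:
  T[0,0] 'b' = {B,T0}  orig:{B}
  T[1,1] 'b' = {B,T0}  orig:{B}
  T[2,2] 'a' = {C,S,T1}  orig:{C,S}
  T[3,3] 'b' = {B,T0}  orig:{B}
  T[4,4] 'b' = {B,T0}  orig:{B}
  T[5,5] 'a' = {C,S,T1}  orig:{C,S}
  T[0,1] 'bb' = {S}
  T[1,2] 'ba' = {A,C,S}
  T[2,3] 'ab' = ∅
  T[3,4] 'bb' = {S}
  T[4,5] 'ba' = {A,C,S}
  T[0,2] 'bba' = {C,S,X2}  orig:{C,S}
  T[1,3] 'bab' = ∅
  T[2,4] 'abb' = ∅
  T[3,5] 'bba' = {C,S,X2}  orig:{C,S}
  T[0,3] 'bbab' = ∅
  T[1,4] 'babb' = ∅
  T[2,5] 'abba' = ∅
  T[0,4] 'bbabb' = ∅
  T[1,5] 'babba' = {C}
  T[0,5] 'bbabba' = {C,S}

S ∈ T[0,5] ⇒ YES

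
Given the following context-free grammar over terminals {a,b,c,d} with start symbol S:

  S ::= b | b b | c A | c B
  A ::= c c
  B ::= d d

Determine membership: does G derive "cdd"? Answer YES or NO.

CNF form of G:
  S -> T0 A | T0 B | T2 T2 | b
  A -> T0 T0
  B -> T1 T1
  T0 -> c
  T1 -> d
  T2 -> b

Fill CYK table bottom-up:
  T[0,0] 'c' = {T0}  orig:{}
  T[1,1] 'd' = {T1}  orig:{}
  T[2,2] 'd' = {T1}  orig:{}
  T[0,1] 'cd' = ∅
  T[1,2] 'dd' = {B}
  T[0,2] 'cdd' = {S}

S ∈ T[0,2] ⇒ YES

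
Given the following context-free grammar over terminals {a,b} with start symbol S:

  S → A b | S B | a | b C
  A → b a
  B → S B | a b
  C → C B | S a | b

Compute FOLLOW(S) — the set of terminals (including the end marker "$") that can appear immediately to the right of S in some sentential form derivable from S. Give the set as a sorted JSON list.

Compute FIRST by fixpoint:
pass 1:
  A via A→b a: +{b}
  B via B→a b: +{a}
  C via C→b: +{b}
  S via S→A b: +{b}
  S via S→a: +{a}
  S: {a,b}  A: {b}  B: {a}  C: {b}
pass 2:
  B via B→S B: +{b}
  C via C→S a: +{a}
  S: {a,b}  A: {b}  B: {a,b}  C: {a,b}
pass 3: (stable)
  S: {a,b}  A: {b}  B: {a,b}  C: {a,b}

FOLLOW iteration:
seed FOLLOW(S) with $
pass 1:
  B→S B: FOLLOW(S) ⊇ FIRST(B) = {a,b}; new: +{a,b}
  C→C B: FOLLOW(C) ⊇ FIRST(B) = {a,b}; new: +{a,b}
  C→C B: FOLLOW(B) ⊇ FOLLOW(C) ⊇ {a,b}; new: +{a,b}
  S→A b: FOLLOW(A) ⊇ FIRST(b) = {b}; new: +{b}
  S→S B: FOLLOW(B) ⊇ FOLLOW(S) ⊇ {$,a,b}; new: +{$}
  S→b C: FOLLOW(C) ⊇ FOLLOW(S) ⊇ {$,a,b}; new: +{$}
  FOLLOW(S)={$,a,b}  FOLLOW(A)={b}  FOLLOW(B)={$,a,b}  FOLLOW(C)={$,a,b}
pass 2: — fixpoint
  FOLLOW(S)={$,a,b}  FOLLOW(A)={b}  FOLLOW(B)={$,a,b}  FOLLOW(C)={$,a,b}

FOLLOW(S) = ["$", "a", "b"]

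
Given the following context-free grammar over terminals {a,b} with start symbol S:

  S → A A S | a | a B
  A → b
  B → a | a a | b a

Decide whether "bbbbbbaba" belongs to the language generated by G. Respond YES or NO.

CNF form of G:
  S -> A X2 | T0 B | a
  A -> b
  B -> T0 T0 | T1 T0 | a
  T0 -> a
  T1 -> b
  X2 -> A S

CYK fill:
  cell(0,0) b: {A,T1}  orig:{A}
  cell(1,1) b: {A,T1}  orig:{A}
  cell(2,2) b: {A,T1}  orig:{A}
  cell(3,3) b: {A,T1}  orig:{A}
  cell(4,4) b: {A,T1}  orig:{A}
  cell(5,5) b: {A,T1}  orig:{A}
  cell(6,6) a: {B,S,T0}  orig:{B,S}
  cell(7,7) b: {A,T1}  orig:{A}
  cell(8,8) a: {B,S,T0}  orig:{B,S}
  cell(0,1) bb: ∅
  cell(1,2) bb: ∅
  cell(2,3) bb: ∅
  cell(3,4) bb: ∅
  cell(4,5) bb: ∅
  cell(5,6) ba: {B,X2}  orig:{B}
  cell(6,7) ab: ∅
  cell(7,8) ba: {B,X2}  orig:{B}
  cell(0,2) bbb: ∅
  cell(1,3) bbb: ∅
  cell(2,4) bbb: ∅
  cell(3,5) bbb: ∅
  cell(4,6) bba: {S}
  cell(5,7) bab: ∅
  cell(6,8) aba: {S}
  cell(0,3) bbbb: ∅
  cell(1,4) bbbb: ∅
  cell(2,5) bbbb: ∅
  cell(3,6) bbba: {X2}  orig:{}
  cell(4,7) bbab: ∅
  cell(5,8) baba: {X2}  orig:{}
  cell(0,4) bbbbb: ∅
  cell(1,5) bbbbb: ∅
  cell(2,6) bbbba: {S}
  cell(3,7) bbbab: ∅
  cell(4,8) bbaba: {S}
  cell(0,5) bbbbbb: ∅
  cell(1,6) bbbbba: {X2}  orig:{}
  cell(2,7) bbbbab: ∅
  cell(3,8) bbbaba: {X2}  orig:{}
  cell(0,6) bbbbbba: {S}
  cell(1,7) bbbbbab: ∅
  cell(2,8) bbbbaba: {S}
  cell(0,7) bbbbbbab: ∅
  cell(1,8) bbbbbaba: {X2}  orig:{}
  cell(0,8) bbbbbbaba: {S}

S ∈ T[0,8] ⇒ YES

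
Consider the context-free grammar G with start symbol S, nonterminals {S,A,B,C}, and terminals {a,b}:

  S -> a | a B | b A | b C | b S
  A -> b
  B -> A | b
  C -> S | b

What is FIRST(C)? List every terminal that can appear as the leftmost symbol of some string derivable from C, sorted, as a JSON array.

FIRST sets, iterate to fixpoint:
round 1:
  A via A→b: +{b}
  B via B→A: +{b}
  C via C→b: +{b}
  S via S→a: +{a}
  S via S→b A: +{b}
  FIRST[S]={a,b}  FIRST[A]={b}  FIRST[B]={b}  FIRST[C]={b}
round 2:
  C via C→S: +{a}
  FIRST[S]={a,b}  FIRST[A]={b}  FIRST[B]={b}  FIRST[C]={a,b}
round 3: — fixpoint
  FIRST[S]={a,b}  FIRST[A]={b}  FIRST[B]={b}  FIRST[C]={a,b}

FIRST(C) = ["a", "b"]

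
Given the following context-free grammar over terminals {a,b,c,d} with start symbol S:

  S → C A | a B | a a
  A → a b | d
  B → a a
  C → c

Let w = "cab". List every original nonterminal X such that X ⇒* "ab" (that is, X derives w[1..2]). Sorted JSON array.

Convert to CNF:
  S -> C A | T0 B | T0 T0
  A -> T0 T1 | d
  B -> T0 T0
  C -> c
  T0 -> a
  T1 -> b

CYK fill — only the sub-triangle for w[1..2]:
  cell(1,1) a: {T0}  orig:{}
  cell(2,2) b: {T1}  orig:{}
  cell(1,2) ab: {A}

Original NTs in T[1,2] deriving "ab": ["A"]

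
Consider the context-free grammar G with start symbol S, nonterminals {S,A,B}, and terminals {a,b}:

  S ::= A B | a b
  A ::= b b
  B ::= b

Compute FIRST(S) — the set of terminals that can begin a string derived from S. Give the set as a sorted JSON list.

Compute FIRST by fixpoint:
pass 1:
  A via A→b b: +{b}
  B via B→b: +{b}
  S via S→A B: +{b}
  S via S→a b: +{a}
  FIRST(S)={a,b}  FIRST(A)={b}  FIRST(B)={b}
pass 2: (no change)
  FIRST(S)={a,b}  FIRST(A)={b}  FIRST(B)={b}

FIRST(S) = ["a", "b"]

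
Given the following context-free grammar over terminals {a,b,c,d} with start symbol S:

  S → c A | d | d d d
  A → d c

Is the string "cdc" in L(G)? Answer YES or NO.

CNF form of G:
  S -> T0 X2 | T1 A | d
  A -> T0 T1
  T0 -> d
  T1 -> c
  X2 -> T0 T0

CYK fill:
  T[0,0] 'c' = {T1}  orig:{}
  T[1,1] 'd' = {S,T0}  orig:{S}
  T[2,2] 'c' = {T1}  orig:{}
  T[0,1] 'cd' = ∅
  T[1,2] 'dc' = {A}
  T[0,2] 'cdc' = {S}

S ∈ T[0,2] ⇒ YES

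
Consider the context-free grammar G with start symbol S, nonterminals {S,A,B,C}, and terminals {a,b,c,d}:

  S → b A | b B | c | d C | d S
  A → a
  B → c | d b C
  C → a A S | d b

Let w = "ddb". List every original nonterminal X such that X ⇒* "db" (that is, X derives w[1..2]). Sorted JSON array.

CNF form of G:
  S -> T0 C | T0 S | T1 A | T1 B | c
  A -> a
  B -> T0 X3 | c
  C -> T0 T1 | T2 X4
  T0 -> d
  T1 -> b
  T2 -> a
  X3 -> T1 C
  X4 -> A S

CYK table (by increasing span), restricted to cells inside w[1..2]:
  T[1,1] 'd' = {T0}  orig:{}
  T[2,2] 'b' = {T1}  orig:{}
  T[1,2] 'db' = {C}

Original NTs in T[1,2] deriving "db": ["C"]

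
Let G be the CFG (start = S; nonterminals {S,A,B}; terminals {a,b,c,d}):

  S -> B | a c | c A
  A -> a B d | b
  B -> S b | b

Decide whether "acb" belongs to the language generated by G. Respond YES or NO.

CNF form of G:
  S -> S T2 | T0 T3 | T3 A | b
  A -> T0 X4 | b
  B -> S T2 | b
  T0 -> a
  T1 -> d
  T2 -> b
  T3 -> c
  X4 -> B T1

CYK fill:
  cell(0,0) a: {T0}  orig:{}
  cell(1,1) c: {T3}  orig:{}
  cell(2,2) b: {A,B,S,T2}  orig:{A,B,S}
  cell(0,1) ac: {S}
  cell(1,2) cb: {S}
  cell(0,2) acb: {B,S}

S ∈ T[0,2] ⇒ YES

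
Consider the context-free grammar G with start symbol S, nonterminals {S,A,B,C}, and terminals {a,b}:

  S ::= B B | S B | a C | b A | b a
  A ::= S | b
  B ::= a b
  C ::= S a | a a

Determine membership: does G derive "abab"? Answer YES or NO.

Convert to CNF:
  S -> B B | S B | T0 C | T1 A | T1 T0
  A -> B B | S B | T0 C | T1 A | T1 T0 | b
  B -> T0 T1
  C -> S T0 | T0 T0
  T0 -> a
  T1 -> b

CYK fill:
  T[0,0] 'a' = {T0}  orig:{}
  T[1,1] 'b' = {A,T1}  orig:{A}
  T[2,2] 'a' = {T0}  orig:{}
  T[3,3] 'b' = {A,T1}  orig:{A}
  T[0,1] 'ab' = {B}
  T[1,2] 'ba' = {A,S}
  T[2,3] 'ab' = {B}
  T[0,2] 'aba' = ∅
  T[1,3] 'bab' = ∅
  T[0,3] 'abab' = {A,S}

S ∈ T[0,3] ⇒ YES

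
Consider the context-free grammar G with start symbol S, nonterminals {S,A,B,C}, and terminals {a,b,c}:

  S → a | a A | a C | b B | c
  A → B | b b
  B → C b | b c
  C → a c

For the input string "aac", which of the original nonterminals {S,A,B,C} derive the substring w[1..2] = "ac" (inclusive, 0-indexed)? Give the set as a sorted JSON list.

Convert to CNF:
  S -> T0 B | T2 A | T2 C | a | c
  A -> C T0 | T0 T0 | T0 T1
  B -> C T0 | T0 T1
  C -> T2 T1
  T0 -> b
  T1 -> c
  T2 -> a

Fill CYK table bottom-up (cells [i..j] with 1 ≤ i ≤ j ≤ 2 only):
  T[1,1] 'a' = {S,T2}  orig:{S}
  T[2,2] 'c' = {S,T1}  orig:{S}
  T[1,2] 'ac' = {C}

Original NTs in T[1,2] deriving "ac": ["C"]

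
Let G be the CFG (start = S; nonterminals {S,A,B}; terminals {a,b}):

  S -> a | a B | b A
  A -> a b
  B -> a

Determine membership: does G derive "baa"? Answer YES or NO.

CNF form of G:
  S -> T0 B | T1 A | a
  A -> T0 T1
  B -> a
  T0 -> a
  T1 -> b

CYK fill:
  [0..0]={T1}  "b"  orig:{}
  [1..1]={B,S,T0}  "a"  orig:{B,S}
  [2..2]={B,S,T0}  "a"  orig:{B,S}
  [0..1]=∅  "ba"
  [1..2]={S}  "aa"
  [0..2]=∅  "baa"

S ∉ T[0,2] ⇒ NO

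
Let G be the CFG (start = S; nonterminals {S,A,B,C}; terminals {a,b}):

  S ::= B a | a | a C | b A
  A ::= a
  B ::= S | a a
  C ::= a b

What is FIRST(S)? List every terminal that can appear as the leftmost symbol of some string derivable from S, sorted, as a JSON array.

FIRST sets, iterate to fixpoint:
pass 1:
  A via A→a: +{a}
  B via B→a a: +{a}
  C via C→a b: +{a}
  S via S→B a: +{a}
  S via S→b A: +{b}
  S: {a,b}  A: {a}  B: {a}  C: {a}
pass 2:
  B via B→S: +{b}
  S: {a,b}  A: {a}  B: {a,b}  C: {a}
pass 3: (stable)
  S: {a,b}  A: {a}  B: {a,b}  C: {a}

FIRST(S) = ["a", "b"]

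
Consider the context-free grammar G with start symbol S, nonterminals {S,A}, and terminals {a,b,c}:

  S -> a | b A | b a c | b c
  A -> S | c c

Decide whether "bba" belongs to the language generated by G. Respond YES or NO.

Convert to CNF:
  S -> T0 A | T0 T2 | T0 X4 | a
  A -> T0 A | T0 T2 | T0 X3 | T2 T2 | a
  T0 -> b
  T1 -> a
  T2 -> c
  X3 -> T1 T2
  X4 -> T1 T2

CYK table (by increasing span):
  T[0,0] 'b' = {T0}  orig:{}
  T[1,1] 'b' = {T0}  orig:{}
  T[2,2] 'a' = {A,S,T1}  orig:{A,S}
  T[0,1] 'bb' = ∅
  T[1,2] 'ba' = {A,S}
  T[0,2] 'bba' = {A,S}

S ∈ T[0,2] ⇒ YES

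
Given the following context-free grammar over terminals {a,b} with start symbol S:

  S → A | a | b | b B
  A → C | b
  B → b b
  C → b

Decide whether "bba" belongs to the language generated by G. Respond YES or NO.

Convert to CNF:
  S -> T0 B | a | b
  A -> b
  B -> T0 T0
  C -> b
  T0 -> b

CYK fill:
  T[0,0] 'b' = {A,C,S,T0}  orig:{A,C,S}
  T[1,1] 'b' = {A,C,S,T0}  orig:{A,C,S}
  T[2,2] 'a' = {S}
  T[0,1] 'bb' = {B}
  T[1,2] 'ba' = ∅
  T[0,2] 'bba' = ∅

S ∉ T[0,2] ⇒ NO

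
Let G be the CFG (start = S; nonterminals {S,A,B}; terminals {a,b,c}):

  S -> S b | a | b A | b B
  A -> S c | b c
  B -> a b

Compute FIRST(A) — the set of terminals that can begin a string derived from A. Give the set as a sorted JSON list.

FIRST sets, iterate to fixpoint:
[1]
  A via A→b c: +{b}
  B via B→a b: +{a}
  S via S→a: +{a}
  S via S→b A: +{b}
  FIRST(S)={a,b}  FIRST(A)={b}  FIRST(B)={a}
[2]
  A via A→S c: +{a}
  FIRST(S)={a,b}  FIRST(A)={a,b}  FIRST(B)={a}
[3] done
  FIRST(S)={a,b}  FIRST(A)={a,b}  FIRST(B)={a}

FIRST(A) = ["a", "b"]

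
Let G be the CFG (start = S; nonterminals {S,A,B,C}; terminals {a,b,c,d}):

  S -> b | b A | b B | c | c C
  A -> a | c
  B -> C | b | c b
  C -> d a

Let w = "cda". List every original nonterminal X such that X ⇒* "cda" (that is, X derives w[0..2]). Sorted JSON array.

CNF form of G:
  S -> T0 C | T1 A | T1 B | b | c
  A -> a | c
  B -> T0 T1 | T2 T3 | b
  C -> T2 T3
  T0 -> c
  T1 -> b
  T2 -> d
  T3 -> a

CYK fill (cells [i..j] with 0 ≤ i ≤ j ≤ 2 only):
  [0..0]={A,S,T0}  "c"  orig:{A,S}
  [1..1]={T2}  "d"  orig:{}
  [2..2]={A,T3}  "a"  orig:{A}
  [0..1]=∅  "cd"
  [1..2]={B,C}  "da"
  [0..2]={S}  "cda"

Original NTs in T[0,2] deriving "cda": ["S"]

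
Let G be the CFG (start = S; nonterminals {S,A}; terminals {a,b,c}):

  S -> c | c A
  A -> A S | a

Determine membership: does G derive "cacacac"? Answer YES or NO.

Convert to CNF:
  S -> T0 A | c
  A -> A S | a
  T0 -> c

Fill CYK table bottom-up:
  [0..0]={S,T0}  "c"  orig:{S}
  [1..1]={A}  "a"
  [2..2]={S,T0}  "c"  orig:{S}
  [3..3]={A}  "a"
  [4..4]={S,T0}  "c"  orig:{S}
  [5..5]={A}  "a"
  [6..6]={S,T0}  "c"  orig:{S}
  [0..1]={S}  "ca"
  [1..2]={A}  "ac"
  [2..3]={S}  "ca"
  [3..4]={A}  "ac"
  [4..5]={S}  "ca"
  [5..6]={A}  "ac"
  [0..2]={S}  "cac"
  [1..3]={A}  "aca"
  [2..4]={S}  "cac"
  [3..5]={A}  "aca"
  [4..6]={S}  "cac"
  [0..3]={S}  "caca"
  [1..4]={A}  "acac"
  [2..5]={S}  "caca"
  [3..6]={A}  "acac"
  [0..4]={S}  "cacac"
  [1..5]={A}  "acaca"
  [2..6]={S}  "cacac"
  [0..5]={S}  "cacaca"
  [1..6]={A}  "acacac"
  [0..6]={S}  "cacacac"

S ∈ T[0,6] ⇒ YES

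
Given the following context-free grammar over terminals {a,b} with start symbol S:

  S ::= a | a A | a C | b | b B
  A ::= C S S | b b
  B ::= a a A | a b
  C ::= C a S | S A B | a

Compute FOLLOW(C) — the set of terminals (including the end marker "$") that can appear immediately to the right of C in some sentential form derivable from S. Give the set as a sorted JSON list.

FIRST sets, iterate to fixpoint:
[1]
  A via A→b b: +{b}
  B via B→a a A: +{a}
  C via C→a: +{a}
  S via S→a: +{a}
  S via S→b: +{b}
  FIRST(S)={a,b}  FIRST(A)={b}  FIRST(B)={a}  FIRST(C)={a}
[2]
  A via A→C S S: +{a}
  C via C→S A B: +{b}
  FIRST(S)={a,b}  FIRST(A)={a,b}  FIRST(B)={a}  FIRST(C)={a,b}
[3] (no change)
  FIRST(S)={a,b}  FIRST(A)={a,b}  FIRST(B)={a}  FIRST(C)={a,b}

FOLLOW sets:
FOLLOW(S) := {$}
[1]
  A→C S S: FOLLOW(C) ⊇ FIRST(S) = {a,b}; new: +{a,b}
  A→C S S: FOLLOW(S) ⊇ FIRST(S) = {a,b}; new: +{a,b}
  C→S A B: FOLLOW(A) ⊇ FIRST(B) = {a}; new: +{a}
  C→S A B: FOLLOW(B) ⊇ FOLLOW(C) ⊇ {a,b}; new: +{a,b}
  S→a A: FOLLOW(A) ⊇ FOLLOW(S) ⊇ {$,a,b}; new: +{$,b}
  S→a C: FOLLOW(C) ⊇ FOLLOW(S) ⊇ {$,a,b}; new: +{$}
  S→b B: FOLLOW(B) ⊇ FOLLOW(S) ⊇ {$,a,b}; new: +{$}
  FOLLOW(S)={$,a,b}  FOLLOW(A)={$,a,b}  FOLLOW(B)={$,a,b}  FOLLOW(C)={$,a,b}
[2] (stable)
  FOLLOW(S)={$,a,b}  FOLLOW(A)={$,a,b}  FOLLOW(B)={$,a,b}  FOLLOW(C)={$,a,b}

FOLLOW(C) = ["$", "a", "b"]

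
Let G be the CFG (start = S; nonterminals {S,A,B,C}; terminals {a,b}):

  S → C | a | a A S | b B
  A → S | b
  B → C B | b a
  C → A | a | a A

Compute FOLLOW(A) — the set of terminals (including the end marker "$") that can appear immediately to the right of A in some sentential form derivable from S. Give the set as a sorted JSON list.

FIRST iteration:
pass 1:
  A via A→b: +{b}
  B via B→b a: +{b}
  C via C→A: +{b}
  C via C→a: +{a}
  S via S→C: +{a,b}
  FIRST(S)={a,b}  FIRST(A)={b}  FIRST(B)={b}  FIRST(C)={a,b}
pass 2:
  A via A→S: +{a}
  B via B→C B: +{a}
  FIRST(S)={a,b}  FIRST(A)={a,b}  FIRST(B)={a,b}  FIRST(C)={a,b}
pass 3: — fixpoint
  FIRST(S)={a,b}  FIRST(A)={a,b}  FIRST(B)={a,b}  FIRST(C)={a,b}

FOLLOW iteration:
initialize: $ ∈ FOLLOW(S)
iter 1:
  B→C B: FOLLOW(C) ⊇ FIRST(B) = {a,b}; new: +{a,b}
  C→A: FOLLOW(A) ⊇ FOLLOW(C) ⊇ {a,b}; new: +{a,b}
  S→C: FOLLOW(C) ⊇ FOLLOW(S) ⊇ {$}; new: +{$}
  S→b B: FOLLOW(B) ⊇ FOLLOW(S) ⊇ {$}; new: +{$}
  FOLLOW(S)={$}  FOLLOW(A)={a,b}  FOLLOW(B)={$}  FOLLOW(C)={$,a,b}
iter 2:
  A→S: FOLLOW(S) ⊇ FOLLOW(A) ⊇ {a,b}; new: +{a,b}
  C→A: FOLLOW(A) ⊇ FOLLOW(C) ⊇ {$,a,b}; new: +{$}
  S→b B: FOLLOW(B) ⊇ FOLLOW(S) ⊇ {$,a,b}; new: +{a,b}
  FOLLOW(S)={$,a,b}  FOLLOW(A)={$,a,b}  FOLLOW(B)={$,a,b}  FOLLOW(C)={$,a,b}
iter 3: done
  FOLLOW(S)={$,a,b}  FOLLOW(A)={$,a,b}  FOLLOW(B)={$,a,b}  FOLLOW(C)={$,a,b}

FOLLOW(A) = ["$", "a", "b"]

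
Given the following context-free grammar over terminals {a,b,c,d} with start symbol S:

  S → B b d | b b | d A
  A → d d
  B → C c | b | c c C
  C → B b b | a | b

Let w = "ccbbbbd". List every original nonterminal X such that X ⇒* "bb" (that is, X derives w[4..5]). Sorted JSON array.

Convert to CNF:
  S -> B X5 | T0 A | T2 T2
  A -> T0 T0
  B -> C T1 | T1 X3 | b
  C -> B X4 | a | b
  T0 -> d
  T1 -> c
  T2 -> b
  X3 -> T1 C
  X4 -> T2 T2
  X5 -> T2 T0

CYK table (by increasing span) — only the sub-triangle for w[4..5]:
  cell(4,4) b: {B,C,T2}  orig:{B,C}
  cell(5,5) b: {B,C,T2}  orig:{B,C}
  cell(4,5) bb: {S,X4}  orig:{S}

Original NTs in T[4,5] deriving "bb": ["S"]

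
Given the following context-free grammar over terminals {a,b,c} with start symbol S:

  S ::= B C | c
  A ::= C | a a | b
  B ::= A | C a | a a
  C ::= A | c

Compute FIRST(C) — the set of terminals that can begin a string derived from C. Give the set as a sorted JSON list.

FIRST sets, iterate to fixpoint:
iter 1:
  A via A→a a: +{a}
  A via A→b: +{b}
  B via B→A: +{a,b}
  C via C→A: +{a,b}
  C via C→c: +{c}
  S via S→B C: +{a,b}
  S via S→c: +{c}
  S: {a,b,c}  A: {a,b}  B: {a,b}  C: {a,b,c}
iter 2:
  A via A→C: +{c}
  B via B→A: +{c}
  S: {a,b,c}  A: {a,b,c}  B: {a,b,c}  C: {a,b,c}
iter 3: (stable)
  S: {a,b,c}  A: {a,b,c}  B: {a,b,c}  C: {a,b,c}

FIRST(C) = ["a", "b", "c"]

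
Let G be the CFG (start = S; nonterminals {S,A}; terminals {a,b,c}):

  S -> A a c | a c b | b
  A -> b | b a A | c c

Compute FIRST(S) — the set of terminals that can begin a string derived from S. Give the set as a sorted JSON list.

Compute FIRST by fixpoint:
iter 1:
  A via A→b: +{b}
  A via A→c c: +{c}
  S via S→A a c: +{b,c}
  S via S→a c b: +{a}
  S: {a,b,c}  A: {b,c}
iter 2: (no change)
  S: {a,b,c}  A: {b,c}

FIRST(S) = ["a", "b", "c"]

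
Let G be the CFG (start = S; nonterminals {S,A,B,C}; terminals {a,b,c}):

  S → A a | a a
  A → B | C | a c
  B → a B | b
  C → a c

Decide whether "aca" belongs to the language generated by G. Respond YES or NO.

CNF form of G:
  S -> A T0 | T0 T0
  A -> T0 B | T0 T1 | b
  B -> T0 B | b
  C -> T0 T1
  T0 -> a
  T1 -> c

Fill CYK table bottom-up:
  T[0,0] 'a' = {T0}  orig:{}
  T[1,1] 'c' = {T1}  orig:{}
  T[2,2] 'a' = {T0}  orig:{}
  T[0,1] 'ac' = {A,C}
  T[1,2] 'ca' = ∅
  T[0,2] 'aca' = {S}

S ∈ T[0,2] ⇒ YES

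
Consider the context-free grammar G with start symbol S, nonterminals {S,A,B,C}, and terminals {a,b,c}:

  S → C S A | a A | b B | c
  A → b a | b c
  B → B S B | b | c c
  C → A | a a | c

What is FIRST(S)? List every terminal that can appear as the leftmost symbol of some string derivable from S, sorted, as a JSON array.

FIRST sets, iterate to fixpoint:
pass 1:
  A via A→b a: +{b}
  B via B→b: +{b}
  B via B→c c: +{c}
  C via C→A: +{b}
  C via C→a a: +{a}
  C via C→c: +{c}
  S via S→C S A: +{a,b,c}
  S: {a,b,c}  A: {b}  B: {b,c}  C: {a,b,c}
pass 2: — fixpoint
  S: {a,b,c}  A: {b}  B: {b,c}  C: {a,b,c}

FIRST(S) = ["a", "b", "c"]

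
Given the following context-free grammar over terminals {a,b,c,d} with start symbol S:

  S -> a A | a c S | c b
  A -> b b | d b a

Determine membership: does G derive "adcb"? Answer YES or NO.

Convert to CNF:
  S -> T2 A | T2 X5 | T3 T0
  A -> T0 T0 | T1 X4
  T0 -> b
  T1 -> d
  T2 -> a
  T3 -> c
  X4 -> T0 T2
  X5 -> T3 S

CYK fill:
  [0..0]={T2}  "a"  orig:{}
  [1..1]={T1}  "d"  orig:{}
  [2..2]={T3}  "c"  orig:{}
  [3..3]={T0}  "b"  orig:{}
  [0..1]=∅  "ad"
  [1..2]=∅  "dc"
  [2..3]={S}  "cb"
  [0..2]=∅  "adc"
  [1..3]=∅  "dcb"
  [0..3]=∅  "adcb"

S ∉ T[0,3] ⇒ NO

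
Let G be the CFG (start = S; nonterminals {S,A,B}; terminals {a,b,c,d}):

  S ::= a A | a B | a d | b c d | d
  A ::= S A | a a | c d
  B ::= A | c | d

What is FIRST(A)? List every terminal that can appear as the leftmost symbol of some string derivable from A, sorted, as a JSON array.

Compute FIRST by fixpoint:
[1]
  A via A→a a: +{a}
  A via A→c d: +{c}
  B via B→A: +{a,c}
  B via B→d: +{d}
  S via S→a A: +{a}
  S via S→b c d: +{b}
  S via S→d: +{d}
  FIRST(S)={a,b,d}  FIRST(A)={a,c}  FIRST(B)={a,c,d}
[2]
  A via A→S A: +{b,d}
  B via B→A: +{b}
  FIRST(S)={a,b,d}  FIRST(A)={a,b,c,d}  FIRST(B)={a,b,c,d}
[3] (no change)
  FIRST(S)={a,b,d}  FIRST(A)={a,b,c,d}  FIRST(B)={a,b,c,d}

FIRST(A) = ["a", "b", "c", "d"]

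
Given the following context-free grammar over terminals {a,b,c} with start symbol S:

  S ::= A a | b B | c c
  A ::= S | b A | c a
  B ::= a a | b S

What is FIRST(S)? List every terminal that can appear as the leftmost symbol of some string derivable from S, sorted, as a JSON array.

FIRST iteration:
round 1:
  A via A→b A: +{b}
  A via A→c a: +{c}
  B via B→a a: +{a}
  B via B→b S: +{b}
  S via S→A a: +{b,c}
  FIRST(S)={b,c}  FIRST(A)={b,c}  FIRST(B)={a,b}
round 2: (no change)
  FIRST(S)={b,c}  FIRST(A)={b,c}  FIRST(B)={a,b}

FIRST(S) = ["b", "c"]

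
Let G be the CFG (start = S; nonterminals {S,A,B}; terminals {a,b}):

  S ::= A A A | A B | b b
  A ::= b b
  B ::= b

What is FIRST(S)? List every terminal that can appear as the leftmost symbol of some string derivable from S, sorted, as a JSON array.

Compute FIRST by fixpoint:
iter 1:
  A via A→b b: +{b}
  B via B→b: +{b}
  S via S→A A A: +{b}
  FIRST[S]={b}  FIRST[A]={b}  FIRST[B]={b}
iter 2: (stable)
  FIRST[S]={b}  FIRST[A]={b}  FIRST[B]={b}

FIRST(S) = ["b"]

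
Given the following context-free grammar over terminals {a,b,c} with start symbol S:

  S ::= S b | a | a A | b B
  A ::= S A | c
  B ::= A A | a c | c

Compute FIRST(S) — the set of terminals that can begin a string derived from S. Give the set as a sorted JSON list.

FIRST iteration:
round 1:
  A via A→c: +{c}
  B via B→A A: +{c}
  B via B→a c: +{a}
  S via S→a: +{a}
  S via S→b B: +{b}
  FIRST[S]={a,b}  FIRST[A]={c}  FIRST[B]={a,c}
round 2:
  A via A→S A: +{a,b}
  B via B→A A: +{b}
  FIRST[S]={a,b}  FIRST[A]={a,b,c}  FIRST[B]={a,b,c}
round 3: done
  FIRST[S]={a,b}  FIRST[A]={a,b,c}  FIRST[B]={a,b,c}

FIRST(S) = ["a", "b"]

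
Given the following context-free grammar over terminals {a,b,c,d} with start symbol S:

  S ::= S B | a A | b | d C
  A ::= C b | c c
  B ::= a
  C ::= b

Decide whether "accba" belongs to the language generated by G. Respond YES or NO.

Convert to CNF:
  S -> S B | T2 A | T3 C | b
  A -> C T0 | T1 T1
  B -> a
  C -> b
  T0 -> b
  T1 -> c
  T2 -> a
  T3 -> d

CYK table (by increasing span):
  T[0,0] 'a' = {B,T2}  orig:{B}
  T[1,1] 'c' = {T1}  orig:{}
  T[2,2] 'c' = {T1}  orig:{}
  T[3,3] 'b' = {C,S,T0}  orig:{C,S}
  T[4,4] 'a' = {B,T2}  orig:{B}
  T[0,1] 'ac' = ∅
  T[1,2] 'cc' = {A}
  T[2,3] 'cb' = ∅
  T[3,4] 'ba' = {S}
  T[0,2] 'acc' = {S}
  T[1,3] 'ccb' = ∅
  T[2,4] 'cba' = ∅
  T[0,3] 'accb' = ∅
  T[1,4] 'ccba' = ∅
  T[0,4] 'accba' = ∅

S ∉ T[0,4] ⇒ NO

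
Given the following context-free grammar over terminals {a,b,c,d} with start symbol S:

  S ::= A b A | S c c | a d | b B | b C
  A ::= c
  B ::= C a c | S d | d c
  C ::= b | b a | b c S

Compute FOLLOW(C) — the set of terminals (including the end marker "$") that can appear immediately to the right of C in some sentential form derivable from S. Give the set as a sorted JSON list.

Compute FIRST by fixpoint:
[1]
  A via A→c: +{c}
  B via B→d c: +{d}
  C via C→b: +{b}
  S via S→A b A: +{c}
  S via S→a d: +{a}
  S via S→b B: +{b}
  S: {a,b,c}  A: {c}  B: {d}  C: {b}
[2]
  B via B→C a c: +{b}
  B via B→S d: +{a,c}
  S: {a,b,c}  A: {c}  B: {a,b,c,d}  C: {b}
[3] (no change)
  S: {a,b,c}  A: {c}  B: {a,b,c,d}  C: {b}

Compute FOLLOW by fixpoint:
initialize: $ ∈ FOLLOW(S)
pass 1:
  B→C a c: FOLLOW(C) ⊇ FIRST(a) = {a}; new: +{a}
  B→S d: FOLLOW(S) ⊇ FIRST(d) = {d}; new: +{d}
  C→b c S: FOLLOW(S) ⊇ FOLLOW(C) ⊇ {a}; new: +{a}
  S→A b A: FOLLOW(A) ⊇ FIRST(b) = {b}; new: +{b}
  S→A b A: FOLLOW(A) ⊇ FOLLOW(S) ⊇ {$,a,d}; new: +{$,a,d}
  S→S c c: FOLLOW(S) ⊇ FIRST(c) = {c}; new: +{c}
  S→b B: FOLLOW(B) ⊇ FOLLOW(S) ⊇ {$,a,c,d}; new: +{$,a,c,d}
  S→b C: FOLLOW(C) ⊇ FOLLOW(S) ⊇ {$,a,c,d}; new: +{$,c,d}
  FOLLOW(S)={$,a,c,d}  FOLLOW(A)={$,a,b,d}  FOLLOW(B)={$,a,c,d}  FOLLOW(C)={$,a,c,d}
pass 2:
  S→A b A: FOLLOW(A) ⊇ FOLLOW(S) ⊇ {$,a,c,d}; new: +{c}
  FOLLOW(S)={$,a,c,d}  FOLLOW(A)={$,a,b,c,d}  FOLLOW(B)={$,a,c,d}  FOLLOW(C)={$,a,c,d}
pass 3: — fixpoint
  FOLLOW(S)={$,a,c,d}  FOLLOW(A)={$,a,b,c,d}  FOLLOW(B)={$,a,c,d}  FOLLOW(C)={$,a,c,d}

FOLLOW(C) = ["$", "a", "c", "d"]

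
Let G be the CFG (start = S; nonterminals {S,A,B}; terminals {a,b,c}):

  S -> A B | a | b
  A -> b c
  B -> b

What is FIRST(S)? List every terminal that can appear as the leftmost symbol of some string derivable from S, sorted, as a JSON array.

FIRST iteration:
round 1:
  A via A→b c: +{b}
  B via B→b: +{b}
  S via S→A B: +{b}
  S via S→a: +{a}
  S: {a,b}  A: {b}  B: {b}
round 2: done
  S: {a,b}  A: {b}  B: {b}

FIRST(S) = ["a", "b"]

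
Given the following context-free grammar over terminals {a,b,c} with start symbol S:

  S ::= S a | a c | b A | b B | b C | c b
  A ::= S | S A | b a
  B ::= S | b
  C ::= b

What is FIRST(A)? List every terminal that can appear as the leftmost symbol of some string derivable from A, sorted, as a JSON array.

Compute FIRST by fixpoint:
[1]
  A via A→b a: +{b}
  B via B→b: +{b}
  C via C→b: +{b}
  S via S→a c: +{a}
  S via S→b A: +{b}
  S via S→c b: +{c}
  S: {a,b,c}  A: {b}  B: {b}  C: {b}
[2]
  A via A→S: +{a,c}
  B via B→S: +{a,c}
  S: {a,b,c}  A: {a,b,c}  B: {a,b,c}  C: {b}
[3] (stable)
  S: {a,b,c}  A: {a,b,c}  B: {a,b,c}  C: {b}

FIRST(A) = ["a", "b", "c"]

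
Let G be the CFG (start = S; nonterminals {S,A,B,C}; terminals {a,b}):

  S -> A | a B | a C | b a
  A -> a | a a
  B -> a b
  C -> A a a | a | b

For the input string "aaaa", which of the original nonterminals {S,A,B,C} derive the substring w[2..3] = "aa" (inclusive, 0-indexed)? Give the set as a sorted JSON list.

CNF form of G:
  S -> T0 B | T0 C | T0 T0 | T1 T0 | a
  A -> T0 T0 | a
  B -> T0 T1
  C -> A X2 | a | b
  T0 -> a
  T1 -> b
  X2 -> T0 T0

CYK fill (cells [i..j] with 2 ≤ i ≤ j ≤ 3 only):
  [2..2]={A,C,S,T0}  "a"  orig:{A,C,S}
  [3..3]={A,C,S,T0}  "a"  orig:{A,C,S}
  [2..3]={A,S,X2}  "aa"  orig:{A,S}

Original NTs in T[2,3] deriving "aa": ["A", "S"]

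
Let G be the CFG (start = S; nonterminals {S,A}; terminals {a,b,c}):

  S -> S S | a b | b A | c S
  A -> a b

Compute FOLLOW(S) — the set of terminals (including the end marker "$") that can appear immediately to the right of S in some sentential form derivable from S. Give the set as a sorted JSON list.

Compute FIRST by fixpoint:
pass 1:
  A via A→a b: +{a}
  S via S→a b: +{a}
  S via S→b A: +{b}
  S via S→c S: +{c}
  FIRST[S]={a,b,c}  FIRST[A]={a}
pass 2: done
  FIRST[S]={a,b,c}  FIRST[A]={a}

FOLLOW sets:
FOLLOW(S) := {$}
[1]
  S→S S: FOLLOW(S) ⊇ FIRST(S) = {a,b,c}; new: +{a,b,c}
  S→b A: FOLLOW(A) ⊇ FOLLOW(S) ⊇ {$,a,b,c}; new: +{$,a,b,c}
  FOLLOW[S]={$,a,b,c}  FOLLOW[A]={$,a,b,c}
[2] — fixpoint
  FOLLOW[S]={$,a,b,c}  FOLLOW[A]={$,a,b,c}

FOLLOW(S) = ["$", "a", "b", "c"]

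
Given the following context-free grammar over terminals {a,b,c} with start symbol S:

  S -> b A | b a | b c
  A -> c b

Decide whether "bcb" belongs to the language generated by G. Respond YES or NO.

Convert to CNF:
  S -> T1 A | T1 T0 | T1 T2
  A -> T0 T1
  T0 -> c
  T1 -> b
  T2 -> a

CYK table (by increasing span):
  cell(0,0) b: {T1}  orig:{}
  cell(1,1) c: {T0}  orig:{}
  cell(2,2) b: {T1}  orig:{}
  cell(0,1) bc: {S}
  cell(1,2) cb: {A}
  cell(0,2) bcb: {S}

S ∈ T[0,2] ⇒ YES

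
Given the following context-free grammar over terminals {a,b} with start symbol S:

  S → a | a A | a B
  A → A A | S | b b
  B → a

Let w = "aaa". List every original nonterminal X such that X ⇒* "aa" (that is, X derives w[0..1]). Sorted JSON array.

Convert to CNF:
  S -> T0 A | T0 B | a
  A -> A A | T0 A | T0 B | T1 T1 | a
  B -> a
  T0 -> a
  T1 -> b

CYK fill (cells [i..j] with 0 ≤ i ≤ j ≤ 1 only):
  cell(0,0) a: {A,B,S,T0}  orig:{A,B,S}
  cell(1,1) a: {A,B,S,T0}  orig:{A,B,S}
  cell(0,1) aa: {A,S}

Original NTs in T[0,1] deriving "aa": ["A", "S"]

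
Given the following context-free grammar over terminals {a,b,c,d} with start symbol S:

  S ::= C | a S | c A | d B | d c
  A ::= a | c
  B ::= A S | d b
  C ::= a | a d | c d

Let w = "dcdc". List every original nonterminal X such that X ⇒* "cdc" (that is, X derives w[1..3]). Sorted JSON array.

CNF form of G:
  S -> T0 B | T0 T3 | T2 S | T2 T0 | T3 A | T3 T0 | a
  A -> a | c
  B -> A S | T0 T1
  C -> T2 T0 | T3 T0 | a
  T0 -> d
  T1 -> b
  T2 -> a
  T3 -> c

Fill CYK table bottom-up, restricted to cells inside w[1..3]:
  [1..1]={A,T3}  "c"  orig:{A}
  [2..2]={T0}  "d"  orig:{}
  [3..3]={A,T3}  "c"  orig:{A}
  [1..2]={C,S}  "cd"
  [2..3]={S}  "dc"
  [1..3]={B}  "cdc"

Original NTs in T[1,3] deriving "cdc": ["B"]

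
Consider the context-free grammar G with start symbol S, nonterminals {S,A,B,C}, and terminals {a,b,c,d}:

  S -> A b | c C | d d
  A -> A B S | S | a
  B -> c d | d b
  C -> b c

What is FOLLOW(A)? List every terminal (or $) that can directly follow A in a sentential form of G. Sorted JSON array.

Compute FIRST by fixpoint:
iter 1:
  A via A→a: +{a}
  B via B→c d: +{c}
  B via B→d b: +{d}
  C via C→b c: +{b}
  S via S→A b: +{a}
  S via S→c C: +{c}
  S via S→d d: +{d}
  FIRST[S]={a,c,d}  FIRST[A]={a}  FIRST[B]={c,d}  FIRST[C]={b}
iter 2:
  A via A→S: +{c,d}
  FIRST[S]={a,c,d}  FIRST[A]={a,c,d}  FIRST[B]={c,d}  FIRST[C]={b}
iter 3: (no change)
  FIRST[S]={a,c,d}  FIRST[A]={a,c,d}  FIRST[B]={c,d}  FIRST[C]={b}

FOLLOW iteration:
seed FOLLOW(S) with $
[1]
  A→A B S: FOLLOW(A) ⊇ FIRST(B) = {c,d}; new: +{c,d}
  A→A B S: FOLLOW(B) ⊇ FIRST(S) = {a,c,d}; new: +{a,c,d}
  A→A B S: FOLLOW(S) ⊇ FOLLOW(A) ⊇ {c,d}; new: +{c,d}
  S→A b: FOLLOW(A) ⊇ FIRST(b) = {b}; new: +{b}
  S→c C: FOLLOW(C) ⊇ FOLLOW(S) ⊇ {$,c,d}; new: +{$,c,d}
  FOLLOW[S]={$,c,d}  FOLLOW[A]={b,c,d}  FOLLOW[B]={a,c,d}  FOLLOW[C]={$,c,d}
[2]
  A→A B S: FOLLOW(S) ⊇ FOLLOW(A) ⊇ {b,c,d}; new: +{b}
  S→c C: FOLLOW(C) ⊇ FOLLOW(S) ⊇ {$,b,c,d}; new: +{b}
  FOLLOW[S]={$,b,c,d}  FOLLOW[A]={b,c,d}  FOLLOW[B]={a,c,d}  FOLLOW[C]={$,b,c,d}
[3] (stable)
  FOLLOW[S]={$,b,c,d}  FOLLOW[A]={b,c,d}  FOLLOW[B]={a,c,d}  FOLLOW[C]={$,b,c,d}

FOLLOW(A) = ["b", "c", "d"]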